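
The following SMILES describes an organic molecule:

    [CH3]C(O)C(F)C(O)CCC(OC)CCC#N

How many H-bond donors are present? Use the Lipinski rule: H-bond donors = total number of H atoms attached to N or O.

Donors: find every N or O and count the H atoms it carries.
  atom 3 (O): bond orders sum to 1 → 1 H
  atom 7 (O): bond orders sum to 1 → 1 H
  atom 11 (O): bond orders sum to 2 → 0 H
  atom 16 (N): bond orders sum to 3 → 0 H
Lipinski HBD = 2.

2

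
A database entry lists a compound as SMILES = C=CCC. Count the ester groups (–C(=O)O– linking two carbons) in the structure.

Scan the SMILES for the ester motif — none present.
Groups that are present: 1 alkene.

0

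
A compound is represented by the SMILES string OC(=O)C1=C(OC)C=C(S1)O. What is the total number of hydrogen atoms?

6

Walk through each heavy atom and fill implicit hydrogens from standard valence (C 4, N 3, O 2, S 2, halogen 1):
  atom 1: O, bond orders sum to 1 (valence 2) → 1 H
  atom 2: C, bond orders sum to 4 (valence 4) → 0 H
  atom 3: O, bond orders sum to 2 (valence 2) → 0 H
  atom 4: C, bond orders sum to 4 (valence 4) → 0 H
  atom 5: C, bond orders sum to 4 (valence 4) → 0 H
  atom 6: O, bond orders sum to 2 (valence 2) → 0 H
  atom 7: C, bond orders sum to 1 (valence 4) → 3 H
  atom 8: C, bond orders sum to 3 (valence 4) → 1 H
  atom 9: C, bond orders sum to 4 (valence 4) → 0 H
  atom 10: S, bond orders sum to 2 (valence 2) → 0 H
  atom 11: O, bond orders sum to 1 (valence 2) → 1 H
Total hydrogens: 6.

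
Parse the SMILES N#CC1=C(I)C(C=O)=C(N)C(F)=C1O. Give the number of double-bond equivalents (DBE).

Molecular formula: C8H4FIN2O2.
DoU = (2C + 2 + N − H − X) / 2, where X is the halogen count and O/S are ignored.
    = (2·8 + 2 + 2 − 4 − 2) / 2 = 14 / 2 = 7.

7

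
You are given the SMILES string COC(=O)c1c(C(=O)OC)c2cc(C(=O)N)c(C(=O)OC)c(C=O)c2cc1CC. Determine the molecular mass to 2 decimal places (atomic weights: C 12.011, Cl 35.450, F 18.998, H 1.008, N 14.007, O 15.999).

401.37 g/mol

First, the molecular formula is C20H19NO8 (counting implicit H from valence).
  C: 20 × 12.011 = 240.220
  H: 19 × 1.008 = 19.152
  N: 1 × 14.007 = 14.007
  O: 8 × 15.999 = 127.992
Sum: 20×12.011 + 19×1.008 + 1×14.007 + 8×15.999 = 401.371 → 401.37 g/mol.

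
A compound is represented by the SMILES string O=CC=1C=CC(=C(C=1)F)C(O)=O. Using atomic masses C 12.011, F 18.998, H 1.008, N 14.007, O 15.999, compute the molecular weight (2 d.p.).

168.12 g/mol

First, the molecular formula is C8H5FO3 (counting implicit H from valence).
  C: 8 × 12.011 = 96.088
  F: 1 × 18.998 = 18.998
  H: 5 × 1.008 = 5.040
  O: 3 × 15.999 = 47.997
Sum: 8×12.011 + 1×18.998 + 5×1.008 + 3×15.999 = 168.123 → 168.12 g/mol.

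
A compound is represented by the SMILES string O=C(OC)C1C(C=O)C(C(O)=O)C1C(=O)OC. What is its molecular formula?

Walk through each heavy atom and fill implicit hydrogens from standard valence (C 4, N 3, O 2, S 2, halogen 1):
  atom 1: O, bond orders sum to 2 (valence 2) → 0 H
  atom 2: C, bond orders sum to 4 (valence 4) → 0 H
  atom 3: O, bond orders sum to 2 (valence 2) → 0 H
  atom 4: C, bond orders sum to 1 (valence 4) → 3 H
  atom 5: C, bond orders sum to 3 (valence 4) → 1 H
  atom 6: C, bond orders sum to 3 (valence 4) → 1 H
  atom 7: C, bond orders sum to 3 (valence 4) → 1 H
  atom 8: O, bond orders sum to 2 (valence 2) → 0 H
  atom 9: C, bond orders sum to 3 (valence 4) → 1 H
  atom 10: C, bond orders sum to 4 (valence 4) → 0 H
  atom 11: O, bond orders sum to 1 (valence 2) → 1 H
  atom 12: O, bond orders sum to 2 (valence 2) → 0 H
  atom 13: C, bond orders sum to 3 (valence 4) → 1 H
  atom 14: C, bond orders sum to 4 (valence 4) → 0 H
  atom 15: O, bond orders sum to 2 (valence 2) → 0 H
  atom 16: O, bond orders sum to 2 (valence 2) → 0 H
  atom 17: C, bond orders sum to 1 (valence 4) → 3 H
Totals → C:10, H:12, O:7.
In Hill order: C10H12O7.

C10H12O7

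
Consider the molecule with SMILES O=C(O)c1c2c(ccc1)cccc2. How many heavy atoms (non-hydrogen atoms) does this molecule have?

Every atom symbol written in the SMILES (organic subset) is one heavy atom; implicit H are not written.
Heavy atoms by element → C:11, O:2.
Total: 13.

13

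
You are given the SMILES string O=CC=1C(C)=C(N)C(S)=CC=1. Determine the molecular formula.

C8H9NOS

Walk through each heavy atom and fill implicit hydrogens from standard valence (C 4, N 3, O 2, S 2, halogen 1):
  atom 1: O, bond orders sum to 2 (valence 2) → 0 H
  atom 2: C, bond orders sum to 3 (valence 4) → 1 H
  atom 3: C, bond orders sum to 4 (valence 4) → 0 H
  atom 4: C, bond orders sum to 4 (valence 4) → 0 H
  atom 5: C, bond orders sum to 1 (valence 4) → 3 H
  atom 6: C, bond orders sum to 4 (valence 4) → 0 H
  atom 7: N, bond orders sum to 1 (valence 3) → 2 H
  atom 8: C, bond orders sum to 4 (valence 4) → 0 H
  atom 9: S, bond orders sum to 1 (valence 2) → 1 H
  atom 10: C, bond orders sum to 3 (valence 4) → 1 H
  atom 11: C, bond orders sum to 3 (valence 4) → 1 H
Totals → C:8, H:9, N:1, O:1, S:1.
In Hill order: C8H9NOS.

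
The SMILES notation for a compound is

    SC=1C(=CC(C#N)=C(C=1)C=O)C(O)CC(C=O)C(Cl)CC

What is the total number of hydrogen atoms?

Walk through each heavy atom and fill implicit hydrogens from standard valence (C 4, N 3, O 2, S 2, halogen 1):
  atom 1: S, bond orders sum to 1 (valence 2) → 1 H
  atom 2: C, bond orders sum to 4 (valence 4) → 0 H
  atom 3: C, bond orders sum to 4 (valence 4) → 0 H
  atom 4: C, bond orders sum to 3 (valence 4) → 1 H
  atom 5: C, bond orders sum to 4 (valence 4) → 0 H
  atom 6: C, bond orders sum to 4 (valence 4) → 0 H
  atom 7: N, bond orders sum to 3 (valence 3) → 0 H
  atom 8: C, bond orders sum to 4 (valence 4) → 0 H
  atom 9: C, bond orders sum to 3 (valence 4) → 1 H
  atom 10: C, bond orders sum to 3 (valence 4) → 1 H
  atom 11: O, bond orders sum to 2 (valence 2) → 0 H
  atom 12: C, bond orders sum to 3 (valence 4) → 1 H
  atom 13: O, bond orders sum to 1 (valence 2) → 1 H
  atom 14: C, bond orders sum to 2 (valence 4) → 2 H
  atom 15: C, bond orders sum to 3 (valence 4) → 1 H
  atom 16: C, bond orders sum to 3 (valence 4) → 1 H
  atom 17: O, bond orders sum to 2 (valence 2) → 0 H
  atom 18: C, bond orders sum to 3 (valence 4) → 1 H
  atom 19: Cl (halogen, monovalent) → 0 H
  atom 20: C, bond orders sum to 2 (valence 4) → 2 H
  atom 21: C, bond orders sum to 1 (valence 4) → 3 H
Total hydrogens: 16.

16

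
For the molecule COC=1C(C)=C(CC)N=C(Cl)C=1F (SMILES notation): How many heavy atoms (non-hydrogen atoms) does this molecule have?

Every atom symbol written in the SMILES (organic subset) is one heavy atom; implicit H are not written.
Heavy atoms by element → C:9, Cl:1, F:1, N:1, O:1.
Total: 13.

13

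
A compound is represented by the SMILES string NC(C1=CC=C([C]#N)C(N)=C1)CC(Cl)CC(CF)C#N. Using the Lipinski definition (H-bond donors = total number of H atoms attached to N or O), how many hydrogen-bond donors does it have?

4

Donors: find every N or O and count the H atoms it carries.
  atom 1 (N): bond orders sum to 1 → 2 H
  atom 8 (N): bond orders sum to 3 → 0 H
  atom 10 (N): bond orders sum to 1 → 2 H
  atom 20 (N): bond orders sum to 3 → 0 H
Lipinski HBD = 4.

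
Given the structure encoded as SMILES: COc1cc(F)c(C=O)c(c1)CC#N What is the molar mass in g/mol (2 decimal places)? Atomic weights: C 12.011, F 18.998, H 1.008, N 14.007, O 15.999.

First, the molecular formula is C10H8FNO2 (counting implicit H from valence).
  C: 10 × 12.011 = 120.110
  F: 1 × 18.998 = 18.998
  H: 8 × 1.008 = 8.064
  N: 1 × 14.007 = 14.007
  O: 2 × 15.999 = 31.998
Sum: 10×12.011 + 1×18.998 + 8×1.008 + 1×14.007 + 2×15.999 = 193.177 → 193.18 g/mol.

193.18 g/mol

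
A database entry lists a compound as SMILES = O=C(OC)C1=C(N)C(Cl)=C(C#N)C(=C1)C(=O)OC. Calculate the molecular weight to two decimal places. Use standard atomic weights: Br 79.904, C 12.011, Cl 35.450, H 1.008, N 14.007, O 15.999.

First, the molecular formula is C11H9ClN2O4 (counting implicit H from valence).
  C: 11 × 12.011 = 132.121
  Cl: 1 × 35.450 = 35.450
  H: 9 × 1.008 = 9.072
  N: 2 × 14.007 = 28.014
  O: 4 × 15.999 = 63.996
Sum: 11×12.011 + 1×35.450 + 9×1.008 + 2×14.007 + 4×15.999 = 268.653 → 268.65 g/mol.

268.65 g/mol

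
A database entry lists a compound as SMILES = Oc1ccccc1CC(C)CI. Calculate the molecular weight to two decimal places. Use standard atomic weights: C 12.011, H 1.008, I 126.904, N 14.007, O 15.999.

276.12 g/mol

First, the molecular formula is C10H13IO (counting implicit H from valence).
  C: 10 × 12.011 = 120.110
  H: 13 × 1.008 = 13.104
  I: 1 × 126.904 = 126.904
  O: 1 × 15.999 = 15.999
Sum: 10×12.011 + 13×1.008 + 1×126.904 + 1×15.999 = 276.117 → 276.12 g/mol.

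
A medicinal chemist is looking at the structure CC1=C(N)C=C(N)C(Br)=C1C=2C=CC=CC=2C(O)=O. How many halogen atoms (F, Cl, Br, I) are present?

1

Halogen atoms appear at heavy-atom position 9 (1×Br).
Other groups present: 1 carboxylic acid, 2 primary amine.
Halogen count: 1.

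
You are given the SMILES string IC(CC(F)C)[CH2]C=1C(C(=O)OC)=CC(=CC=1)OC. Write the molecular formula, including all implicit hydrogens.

Walk through each heavy atom and fill implicit hydrogens from standard valence (C 4, N 3, O 2, S 2, halogen 1):
  atom 1: I (halogen, monovalent) → 0 H
  atom 2: C, bond orders sum to 3 (valence 4) → 1 H
  atom 3: C, bond orders sum to 2 (valence 4) → 2 H
  atom 4: C, bond orders sum to 3 (valence 4) → 1 H
  atom 5: F (halogen, monovalent) → 0 H
  atom 6: C, bond orders sum to 1 (valence 4) → 3 H
  atom 7: C with explicit H count 2
  atom 8: C, bond orders sum to 4 (valence 4) → 0 H
  atom 9: C, bond orders sum to 4 (valence 4) → 0 H
  atom 10: C, bond orders sum to 4 (valence 4) → 0 H
  atom 11: O, bond orders sum to 2 (valence 2) → 0 H
  atom 12: O, bond orders sum to 2 (valence 2) → 0 H
  atom 13: C, bond orders sum to 1 (valence 4) → 3 H
  atom 14: C, bond orders sum to 3 (valence 4) → 1 H
  atom 15: C, bond orders sum to 4 (valence 4) → 0 H
  atom 16: C, bond orders sum to 3 (valence 4) → 1 H
  atom 17: C, bond orders sum to 3 (valence 4) → 1 H
  atom 18: O, bond orders sum to 2 (valence 2) → 0 H
  atom 19: C, bond orders sum to 1 (valence 4) → 3 H
Totals → C:14, H:18, F:1, I:1, O:3.
In Hill order: C14H18FIO3.

C14H18FIO3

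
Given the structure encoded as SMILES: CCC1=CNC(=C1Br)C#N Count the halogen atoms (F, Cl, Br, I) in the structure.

Halogen atoms appear at heavy-atom position 8 (1×Br).
Other groups present: 1 nitrile.
Halogen count: 1.

1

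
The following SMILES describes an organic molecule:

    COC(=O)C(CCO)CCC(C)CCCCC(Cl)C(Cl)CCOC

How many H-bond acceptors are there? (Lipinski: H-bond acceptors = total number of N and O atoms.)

N atoms: 0; O atoms: 4.
Lipinski HBA = 0 + 4 = 4.

4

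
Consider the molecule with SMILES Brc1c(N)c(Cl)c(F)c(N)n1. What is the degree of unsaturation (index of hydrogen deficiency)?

Molecular formula: C5H4BrClFN3.
DoU = (2C + 2 + N − H − X) / 2, where X is the halogen count and O/S are ignored.
    = (2·5 + 2 + 3 − 4 − 3) / 2 = 8 / 2 = 4.

4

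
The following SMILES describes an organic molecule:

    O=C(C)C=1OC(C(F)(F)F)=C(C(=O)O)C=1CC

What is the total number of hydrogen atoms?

9

Walk through each heavy atom and fill implicit hydrogens from standard valence (C 4, N 3, O 2, S 2, halogen 1):
  atom 1: O, bond orders sum to 2 (valence 2) → 0 H
  atom 2: C, bond orders sum to 4 (valence 4) → 0 H
  atom 3: C, bond orders sum to 1 (valence 4) → 3 H
  atom 4: C, bond orders sum to 4 (valence 4) → 0 H
  atom 5: O, bond orders sum to 2 (valence 2) → 0 H
  atom 6: C, bond orders sum to 4 (valence 4) → 0 H
  atom 7: C, bond orders sum to 4 (valence 4) → 0 H
  atom 8: F (halogen, monovalent) → 0 H
  atom 9: F (halogen, monovalent) → 0 H
  atom 10: F (halogen, monovalent) → 0 H
  atom 11: C, bond orders sum to 4 (valence 4) → 0 H
  atom 12: C, bond orders sum to 4 (valence 4) → 0 H
  atom 13: O, bond orders sum to 2 (valence 2) → 0 H
  atom 14: O, bond orders sum to 1 (valence 2) → 1 H
  atom 15: C, bond orders sum to 4 (valence 4) → 0 H
  atom 16: C, bond orders sum to 2 (valence 4) → 2 H
  atom 17: C, bond orders sum to 1 (valence 4) → 3 H
Total hydrogens: 9.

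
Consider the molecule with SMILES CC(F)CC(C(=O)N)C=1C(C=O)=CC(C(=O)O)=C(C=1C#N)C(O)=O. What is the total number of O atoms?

Scan the SMILES for O atoms (remember two-letter symbols like Cl and Br are single atoms).
Oxygen count: 6.

6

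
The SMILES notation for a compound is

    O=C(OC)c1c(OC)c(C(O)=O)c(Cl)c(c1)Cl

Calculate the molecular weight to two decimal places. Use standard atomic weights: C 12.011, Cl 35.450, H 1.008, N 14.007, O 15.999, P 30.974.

279.07 g/mol

First, the molecular formula is C10H8Cl2O5 (counting implicit H from valence).
  C: 10 × 12.011 = 120.110
  Cl: 2 × 35.450 = 70.900
  H: 8 × 1.008 = 8.064
  O: 5 × 15.999 = 79.995
Sum: 10×12.011 + 2×35.450 + 8×1.008 + 5×15.999 = 279.069 → 279.07 g/mol.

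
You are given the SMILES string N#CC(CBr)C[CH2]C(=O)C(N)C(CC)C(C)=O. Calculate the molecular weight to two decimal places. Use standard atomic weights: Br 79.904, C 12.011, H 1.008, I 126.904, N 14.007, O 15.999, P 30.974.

First, the molecular formula is C12H19BrN2O2 (counting implicit H from valence).
  Br: 1 × 79.904 = 79.904
  C: 12 × 12.011 = 144.132
  H: 19 × 1.008 = 19.152
  N: 2 × 14.007 = 28.014
  O: 2 × 15.999 = 31.998
Sum: 1×79.904 + 12×12.011 + 19×1.008 + 2×14.007 + 2×15.999 = 303.200 → 303.20 g/mol.

303.20 g/mol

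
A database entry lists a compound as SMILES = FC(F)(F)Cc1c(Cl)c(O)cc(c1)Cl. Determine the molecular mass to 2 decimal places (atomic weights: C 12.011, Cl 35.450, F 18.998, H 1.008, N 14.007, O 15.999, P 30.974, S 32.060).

245.02 g/mol

First, the molecular formula is C8H5Cl2F3O (counting implicit H from valence).
  C: 8 × 12.011 = 96.088
  Cl: 2 × 35.450 = 70.900
  F: 3 × 18.998 = 56.994
  H: 5 × 1.008 = 5.040
  O: 1 × 15.999 = 15.999
Sum: 8×12.011 + 2×35.450 + 3×18.998 + 5×1.008 + 1×15.999 = 245.021 → 245.02 g/mol.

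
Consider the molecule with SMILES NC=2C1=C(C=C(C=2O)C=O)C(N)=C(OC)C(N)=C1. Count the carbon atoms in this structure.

12

Count every carbon token in the SMILES (each C, including those in ring-closure positions and inside branches).
Carbon count: 12.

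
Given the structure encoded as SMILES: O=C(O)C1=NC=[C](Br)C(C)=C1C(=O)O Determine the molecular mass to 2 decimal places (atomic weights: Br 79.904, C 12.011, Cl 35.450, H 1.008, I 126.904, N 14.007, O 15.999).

First, the molecular formula is C8H6BrNO4 (counting implicit H from valence).
  Br: 1 × 79.904 = 79.904
  C: 8 × 12.011 = 96.088
  H: 6 × 1.008 = 6.048
  N: 1 × 14.007 = 14.007
  O: 4 × 15.999 = 63.996
Sum: 1×79.904 + 8×12.011 + 6×1.008 + 1×14.007 + 4×15.999 = 260.043 → 260.04 g/mol.

260.04 g/mol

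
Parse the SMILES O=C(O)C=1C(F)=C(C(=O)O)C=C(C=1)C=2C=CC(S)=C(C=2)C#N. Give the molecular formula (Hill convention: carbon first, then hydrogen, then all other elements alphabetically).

C15H8FNO4S

Walk through each heavy atom and fill implicit hydrogens from standard valence (C 4, N 3, O 2, S 2, halogen 1):
  atom 1: O, bond orders sum to 2 (valence 2) → 0 H
  atom 2: C, bond orders sum to 4 (valence 4) → 0 H
  atom 3: O, bond orders sum to 1 (valence 2) → 1 H
  atom 4: C, bond orders sum to 4 (valence 4) → 0 H
  atom 5: C, bond orders sum to 4 (valence 4) → 0 H
  atom 6: F (halogen, monovalent) → 0 H
  atom 7: C, bond orders sum to 4 (valence 4) → 0 H
  atom 8: C, bond orders sum to 4 (valence 4) → 0 H
  atom 9: O, bond orders sum to 2 (valence 2) → 0 H
  atom 10: O, bond orders sum to 1 (valence 2) → 1 H
  atom 11: C, bond orders sum to 3 (valence 4) → 1 H
  atom 12: C, bond orders sum to 4 (valence 4) → 0 H
  atom 13: C, bond orders sum to 3 (valence 4) → 1 H
  atom 14: C, bond orders sum to 4 (valence 4) → 0 H
  atom 15: C, bond orders sum to 3 (valence 4) → 1 H
  atom 16: C, bond orders sum to 3 (valence 4) → 1 H
  atom 17: C, bond orders sum to 4 (valence 4) → 0 H
  atom 18: S, bond orders sum to 1 (valence 2) → 1 H
  atom 19: C, bond orders sum to 4 (valence 4) → 0 H
  atom 20: C, bond orders sum to 3 (valence 4) → 1 H
  atom 21: C, bond orders sum to 4 (valence 4) → 0 H
  atom 22: N, bond orders sum to 3 (valence 3) → 0 H
Totals → C:15, H:8, F:1, N:1, O:4, S:1.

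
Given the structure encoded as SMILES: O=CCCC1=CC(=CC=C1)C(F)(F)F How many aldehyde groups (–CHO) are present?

The aldehyde motif appears at heavy-atom position 2 in the SMILES.
Aldehyde count: 1.

1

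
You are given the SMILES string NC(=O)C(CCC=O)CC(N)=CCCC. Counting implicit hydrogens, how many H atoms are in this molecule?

Walk through each heavy atom and fill implicit hydrogens from standard valence (C 4, N 3, O 2, S 2, halogen 1):
  atom 1: N, bond orders sum to 1 (valence 3) → 2 H
  atom 2: C, bond orders sum to 4 (valence 4) → 0 H
  atom 3: O, bond orders sum to 2 (valence 2) → 0 H
  atom 4: C, bond orders sum to 3 (valence 4) → 1 H
  atom 5: C, bond orders sum to 2 (valence 4) → 2 H
  atom 6: C, bond orders sum to 2 (valence 4) → 2 H
  atom 7: C, bond orders sum to 3 (valence 4) → 1 H
  atom 8: O, bond orders sum to 2 (valence 2) → 0 H
  atom 9: C, bond orders sum to 2 (valence 4) → 2 H
  atom 10: C, bond orders sum to 4 (valence 4) → 0 H
  atom 11: N, bond orders sum to 1 (valence 3) → 2 H
  atom 12: C, bond orders sum to 3 (valence 4) → 1 H
  atom 13: C, bond orders sum to 2 (valence 4) → 2 H
  atom 14: C, bond orders sum to 2 (valence 4) → 2 H
  atom 15: C, bond orders sum to 1 (valence 4) → 3 H
Total hydrogens: 20.

20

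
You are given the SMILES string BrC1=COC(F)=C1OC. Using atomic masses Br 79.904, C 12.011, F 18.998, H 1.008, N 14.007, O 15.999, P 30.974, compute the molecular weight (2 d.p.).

194.99 g/mol

First, the molecular formula is C5H4BrFO2 (counting implicit H from valence).
  Br: 1 × 79.904 = 79.904
  C: 5 × 12.011 = 60.055
  F: 1 × 18.998 = 18.998
  H: 4 × 1.008 = 4.032
  O: 2 × 15.999 = 31.998
Sum: 1×79.904 + 5×12.011 + 1×18.998 + 4×1.008 + 2×15.999 = 194.987 → 194.99 g/mol.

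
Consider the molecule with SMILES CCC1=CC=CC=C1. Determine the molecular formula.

Walk through each heavy atom and fill implicit hydrogens from standard valence (C 4, N 3, O 2, S 2, halogen 1):
  atom 1: C, bond orders sum to 1 (valence 4) → 3 H
  atom 2: C, bond orders sum to 2 (valence 4) → 2 H
  atom 3: C, bond orders sum to 4 (valence 4) → 0 H
  atom 4: C, bond orders sum to 3 (valence 4) → 1 H
  atom 5: C, bond orders sum to 3 (valence 4) → 1 H
  atom 6: C, bond orders sum to 3 (valence 4) → 1 H
  atom 7: C, bond orders sum to 3 (valence 4) → 1 H
  atom 8: C, bond orders sum to 3 (valence 4) → 1 H
Totals → C:8, H:10.

C8H10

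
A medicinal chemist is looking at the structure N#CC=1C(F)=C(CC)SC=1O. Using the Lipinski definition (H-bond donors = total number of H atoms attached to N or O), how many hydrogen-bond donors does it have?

1

Donors: find every N or O and count the H atoms it carries.
  atom 1 (N): bond orders sum to 3 → 0 H
  atom 11 (O): bond orders sum to 1 → 1 H
Lipinski HBD = 1.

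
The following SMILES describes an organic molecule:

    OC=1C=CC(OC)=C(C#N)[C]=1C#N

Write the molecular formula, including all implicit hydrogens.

Walk through each heavy atom and fill implicit hydrogens from standard valence (C 4, N 3, O 2, S 2, halogen 1):
  atom 1: O, bond orders sum to 1 (valence 2) → 1 H
  atom 2: C, bond orders sum to 4 (valence 4) → 0 H
  atom 3: C, bond orders sum to 3 (valence 4) → 1 H
  atom 4: C, bond orders sum to 3 (valence 4) → 1 H
  atom 5: C, bond orders sum to 4 (valence 4) → 0 H
  atom 6: O, bond orders sum to 2 (valence 2) → 0 H
  atom 7: C, bond orders sum to 1 (valence 4) → 3 H
  atom 8: C, bond orders sum to 4 (valence 4) → 0 H
  atom 9: C, bond orders sum to 4 (valence 4) → 0 H
  atom 10: N, bond orders sum to 3 (valence 3) → 0 H
  atom 11: C with explicit H count 0
  atom 12: C, bond orders sum to 4 (valence 4) → 0 H
  atom 13: N, bond orders sum to 3 (valence 3) → 0 H
Totals → C:9, H:6, N:2, O:2.

C9H6N2O2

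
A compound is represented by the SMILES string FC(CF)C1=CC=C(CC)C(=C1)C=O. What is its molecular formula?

C11H12F2O

Walk through each heavy atom and fill implicit hydrogens from standard valence (C 4, N 3, O 2, S 2, halogen 1):
  atom 1: F (halogen, monovalent) → 0 H
  atom 2: C, bond orders sum to 3 (valence 4) → 1 H
  atom 3: C, bond orders sum to 2 (valence 4) → 2 H
  atom 4: F (halogen, monovalent) → 0 H
  atom 5: C, bond orders sum to 4 (valence 4) → 0 H
  atom 6: C, bond orders sum to 3 (valence 4) → 1 H
  atom 7: C, bond orders sum to 3 (valence 4) → 1 H
  atom 8: C, bond orders sum to 4 (valence 4) → 0 H
  atom 9: C, bond orders sum to 2 (valence 4) → 2 H
  atom 10: C, bond orders sum to 1 (valence 4) → 3 H
  atom 11: C, bond orders sum to 4 (valence 4) → 0 H
  atom 12: C, bond orders sum to 3 (valence 4) → 1 H
  atom 13: C, bond orders sum to 3 (valence 4) → 1 H
  atom 14: O, bond orders sum to 2 (valence 2) → 0 H
Totals → C:11, H:12, F:2, O:1.
In Hill order: C11H12F2O.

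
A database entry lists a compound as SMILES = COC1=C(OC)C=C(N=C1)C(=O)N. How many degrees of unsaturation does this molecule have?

5

Degree of unsaturation = (number of rings) + (number of π bonds).
Ring closures in the SMILES: 1.
π bonds: 4 double bonds (each 1 DoU) → 4 DoU from unsaturation.
Total DoU = 1 + 4 = 5.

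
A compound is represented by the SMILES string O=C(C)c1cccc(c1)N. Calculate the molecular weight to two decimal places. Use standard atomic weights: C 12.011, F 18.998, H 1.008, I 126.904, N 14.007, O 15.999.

135.17 g/mol

First, the molecular formula is C8H9NO (counting implicit H from valence).
  C: 8 × 12.011 = 96.088
  H: 9 × 1.008 = 9.072
  N: 1 × 14.007 = 14.007
  O: 1 × 15.999 = 15.999
Sum: 8×12.011 + 9×1.008 + 1×14.007 + 1×15.999 = 135.166 → 135.17 g/mol.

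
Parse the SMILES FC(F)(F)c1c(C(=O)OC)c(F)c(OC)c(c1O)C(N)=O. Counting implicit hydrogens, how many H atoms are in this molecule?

9

Walk through each heavy atom and fill implicit hydrogens from standard valence (C 4, N 3, O 2, S 2, halogen 1); for lowercase aromatic atoms, an aromatic c carries 1 H when it has two neighbours and 0 H with three, and aromatic n carries 0 H:
  atom 1: F (halogen, monovalent) → 0 H
  atom 2: C, bond orders sum to 4 (valence 4) → 0 H
  atom 3: F (halogen, monovalent) → 0 H
  atom 4: F (halogen, monovalent) → 0 H
  atom 5: aromatic c, 3 neighbours → 0 H
  atom 6: aromatic c, 3 neighbours → 0 H
  atom 7: C, bond orders sum to 4 (valence 4) → 0 H
  atom 8: O, bond orders sum to 2 (valence 2) → 0 H
  atom 9: O, bond orders sum to 2 (valence 2) → 0 H
  atom 10: C, bond orders sum to 1 (valence 4) → 3 H
  atom 11: aromatic c, 3 neighbours → 0 H
  atom 12: F (halogen, monovalent) → 0 H
  atom 13: aromatic c, 3 neighbours → 0 H
  atom 14: O, bond orders sum to 2 (valence 2) → 0 H
  atom 15: C, bond orders sum to 1 (valence 4) → 3 H
  atom 16: aromatic c, 3 neighbours → 0 H
  atom 17: aromatic c, 3 neighbours → 0 H
  atom 18: O, bond orders sum to 1 (valence 2) → 1 H
  atom 19: C, bond orders sum to 4 (valence 4) → 0 H
  atom 20: N, bond orders sum to 1 (valence 3) → 2 H
  atom 21: O, bond orders sum to 2 (valence 2) → 0 H
Total hydrogens: 9.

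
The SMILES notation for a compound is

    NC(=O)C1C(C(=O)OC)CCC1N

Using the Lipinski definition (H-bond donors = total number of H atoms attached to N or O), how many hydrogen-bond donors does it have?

4

Donors: find every N or O and count the H atoms it carries.
  atom 1 (N): bond orders sum to 1 → 2 H
  atom 3 (O): bond orders sum to 2 → 0 H
  atom 7 (O): bond orders sum to 2 → 0 H
  atom 8 (O): bond orders sum to 2 → 0 H
  atom 13 (N): bond orders sum to 1 → 2 H
Lipinski HBD = 4.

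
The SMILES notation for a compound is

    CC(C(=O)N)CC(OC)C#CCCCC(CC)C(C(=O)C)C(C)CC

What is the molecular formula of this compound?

Walk through each heavy atom and fill implicit hydrogens from standard valence (C 4, N 3, O 2, S 2, halogen 1):
  atom 1: C, bond orders sum to 1 (valence 4) → 3 H
  atom 2: C, bond orders sum to 3 (valence 4) → 1 H
  atom 3: C, bond orders sum to 4 (valence 4) → 0 H
  atom 4: O, bond orders sum to 2 (valence 2) → 0 H
  atom 5: N, bond orders sum to 1 (valence 3) → 2 H
  atom 6: C, bond orders sum to 2 (valence 4) → 2 H
  atom 7: C, bond orders sum to 3 (valence 4) → 1 H
  atom 8: O, bond orders sum to 2 (valence 2) → 0 H
  atom 9: C, bond orders sum to 1 (valence 4) → 3 H
  atom 10: C, bond orders sum to 4 (valence 4) → 0 H
  atom 11: C, bond orders sum to 4 (valence 4) → 0 H
  atom 12: C, bond orders sum to 2 (valence 4) → 2 H
  atom 13: C, bond orders sum to 2 (valence 4) → 2 H
  atom 14: C, bond orders sum to 2 (valence 4) → 2 H
  atom 15: C, bond orders sum to 3 (valence 4) → 1 H
  atom 16: C, bond orders sum to 2 (valence 4) → 2 H
  atom 17: C, bond orders sum to 1 (valence 4) → 3 H
  atom 18: C, bond orders sum to 3 (valence 4) → 1 H
  atom 19: C, bond orders sum to 4 (valence 4) → 0 H
  atom 20: O, bond orders sum to 2 (valence 2) → 0 H
  atom 21: C, bond orders sum to 1 (valence 4) → 3 H
  atom 22: C, bond orders sum to 3 (valence 4) → 1 H
  atom 23: C, bond orders sum to 1 (valence 4) → 3 H
  atom 24: C, bond orders sum to 2 (valence 4) → 2 H
  atom 25: C, bond orders sum to 1 (valence 4) → 3 H
Totals → C:21, H:37, N:1, O:3.

C21H37NO3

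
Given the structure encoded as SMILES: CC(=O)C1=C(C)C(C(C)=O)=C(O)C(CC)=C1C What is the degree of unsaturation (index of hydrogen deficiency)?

6

Molecular formula: C14H18O3.
DoU = (2C + 2 + N − H − X) / 2, where X is the halogen count and O/S are ignored.
    = (2·14 + 2 + 0 − 18 − 0) / 2 = 12 / 2 = 6.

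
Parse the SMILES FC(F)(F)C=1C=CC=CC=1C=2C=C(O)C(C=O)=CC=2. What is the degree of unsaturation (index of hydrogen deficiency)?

9

Degree of unsaturation = (number of rings) + (number of π bonds).
Ring closures in the SMILES: 2.
π bonds: 7 double bonds (each 1 DoU) → 7 DoU from unsaturation.
Total DoU = 2 + 7 = 9.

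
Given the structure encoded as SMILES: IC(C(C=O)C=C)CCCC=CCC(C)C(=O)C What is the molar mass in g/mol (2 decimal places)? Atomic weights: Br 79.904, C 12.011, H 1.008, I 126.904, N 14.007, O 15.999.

First, the molecular formula is C15H23IO2 (counting implicit H from valence).
  C: 15 × 12.011 = 180.165
  H: 23 × 1.008 = 23.184
  I: 1 × 126.904 = 126.904
  O: 2 × 15.999 = 31.998
Sum: 15×12.011 + 23×1.008 + 1×126.904 + 2×15.999 = 362.251 → 362.25 g/mol.

362.25 g/mol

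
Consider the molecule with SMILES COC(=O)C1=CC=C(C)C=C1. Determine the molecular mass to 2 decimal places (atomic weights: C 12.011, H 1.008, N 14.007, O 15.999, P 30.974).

First, the molecular formula is C9H10O2 (counting implicit H from valence).
  C: 9 × 12.011 = 108.099
  H: 10 × 1.008 = 10.080
  O: 2 × 15.999 = 31.998
Sum: 9×12.011 + 10×1.008 + 2×15.999 = 150.177 → 150.18 g/mol.

150.18 g/mol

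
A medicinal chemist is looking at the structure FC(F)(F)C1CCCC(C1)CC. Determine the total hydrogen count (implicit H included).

15

Walk through each heavy atom and fill implicit hydrogens from standard valence (C 4, N 3, O 2, S 2, halogen 1):
  atom 1: F (halogen, monovalent) → 0 H
  atom 2: C, bond orders sum to 4 (valence 4) → 0 H
  atom 3: F (halogen, monovalent) → 0 H
  atom 4: F (halogen, monovalent) → 0 H
  atom 5: C, bond orders sum to 3 (valence 4) → 1 H
  atom 6: C, bond orders sum to 2 (valence 4) → 2 H
  atom 7: C, bond orders sum to 2 (valence 4) → 2 H
  atom 8: C, bond orders sum to 2 (valence 4) → 2 H
  atom 9: C, bond orders sum to 3 (valence 4) → 1 H
  atom 10: C, bond orders sum to 2 (valence 4) → 2 H
  atom 11: C, bond orders sum to 2 (valence 4) → 2 H
  atom 12: C, bond orders sum to 1 (valence 4) → 3 H
Total hydrogens: 15.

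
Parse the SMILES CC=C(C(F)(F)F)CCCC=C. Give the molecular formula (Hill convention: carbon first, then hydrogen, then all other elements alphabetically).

Walk through each heavy atom and fill implicit hydrogens from standard valence (C 4, N 3, O 2, S 2, halogen 1):
  atom 1: C, bond orders sum to 1 (valence 4) → 3 H
  atom 2: C, bond orders sum to 3 (valence 4) → 1 H
  atom 3: C, bond orders sum to 4 (valence 4) → 0 H
  atom 4: C, bond orders sum to 4 (valence 4) → 0 H
  atom 5: F (halogen, monovalent) → 0 H
  atom 6: F (halogen, monovalent) → 0 H
  atom 7: F (halogen, monovalent) → 0 H
  atom 8: C, bond orders sum to 2 (valence 4) → 2 H
  atom 9: C, bond orders sum to 2 (valence 4) → 2 H
  atom 10: C, bond orders sum to 2 (valence 4) → 2 H
  atom 11: C, bond orders sum to 3 (valence 4) → 1 H
  atom 12: C, bond orders sum to 2 (valence 4) → 2 H
Totals → C:9, H:13, F:3.

C9H13F3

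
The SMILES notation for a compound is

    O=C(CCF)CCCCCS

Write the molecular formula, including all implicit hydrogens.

C8H15FOS

Walk through each heavy atom and fill implicit hydrogens from standard valence (C 4, N 3, O 2, S 2, halogen 1):
  atom 1: O, bond orders sum to 2 (valence 2) → 0 H
  atom 2: C, bond orders sum to 4 (valence 4) → 0 H
  atom 3: C, bond orders sum to 2 (valence 4) → 2 H
  atom 4: C, bond orders sum to 2 (valence 4) → 2 H
  atom 5: F (halogen, monovalent) → 0 H
  atom 6: C, bond orders sum to 2 (valence 4) → 2 H
  atom 7: C, bond orders sum to 2 (valence 4) → 2 H
  atom 8: C, bond orders sum to 2 (valence 4) → 2 H
  atom 9: C, bond orders sum to 2 (valence 4) → 2 H
  atom 10: C, bond orders sum to 2 (valence 4) → 2 H
  atom 11: S, bond orders sum to 1 (valence 2) → 1 H
Totals → C:8, H:15, F:1, O:1, S:1.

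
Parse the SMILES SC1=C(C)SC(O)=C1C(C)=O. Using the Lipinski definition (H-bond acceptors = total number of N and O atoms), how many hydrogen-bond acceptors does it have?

N atoms: 0; O atoms: 2.
Lipinski HBA = 0 + 2 = 2.

2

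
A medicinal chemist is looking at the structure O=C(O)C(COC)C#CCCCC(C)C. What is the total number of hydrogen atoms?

Walk through each heavy atom and fill implicit hydrogens from standard valence (C 4, N 3, O 2, S 2, halogen 1):
  atom 1: O, bond orders sum to 2 (valence 2) → 0 H
  atom 2: C, bond orders sum to 4 (valence 4) → 0 H
  atom 3: O, bond orders sum to 1 (valence 2) → 1 H
  atom 4: C, bond orders sum to 3 (valence 4) → 1 H
  atom 5: C, bond orders sum to 2 (valence 4) → 2 H
  atom 6: O, bond orders sum to 2 (valence 2) → 0 H
  atom 7: C, bond orders sum to 1 (valence 4) → 3 H
  atom 8: C, bond orders sum to 4 (valence 4) → 0 H
  atom 9: C, bond orders sum to 4 (valence 4) → 0 H
  atom 10: C, bond orders sum to 2 (valence 4) → 2 H
  atom 11: C, bond orders sum to 2 (valence 4) → 2 H
  atom 12: C, bond orders sum to 2 (valence 4) → 2 H
  atom 13: C, bond orders sum to 3 (valence 4) → 1 H
  atom 14: C, bond orders sum to 1 (valence 4) → 3 H
  atom 15: C, bond orders sum to 1 (valence 4) → 3 H
Total hydrogens: 20.

20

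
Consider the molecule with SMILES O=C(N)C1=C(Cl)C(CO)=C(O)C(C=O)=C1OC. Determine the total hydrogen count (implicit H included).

Walk through each heavy atom and fill implicit hydrogens from standard valence (C 4, N 3, O 2, S 2, halogen 1):
  atom 1: O, bond orders sum to 2 (valence 2) → 0 H
  atom 2: C, bond orders sum to 4 (valence 4) → 0 H
  atom 3: N, bond orders sum to 1 (valence 3) → 2 H
  atom 4: C, bond orders sum to 4 (valence 4) → 0 H
  atom 5: C, bond orders sum to 4 (valence 4) → 0 H
  atom 6: Cl (halogen, monovalent) → 0 H
  atom 7: C, bond orders sum to 4 (valence 4) → 0 H
  atom 8: C, bond orders sum to 2 (valence 4) → 2 H
  atom 9: O, bond orders sum to 1 (valence 2) → 1 H
  atom 10: C, bond orders sum to 4 (valence 4) → 0 H
  atom 11: O, bond orders sum to 1 (valence 2) → 1 H
  atom 12: C, bond orders sum to 4 (valence 4) → 0 H
  atom 13: C, bond orders sum to 3 (valence 4) → 1 H
  atom 14: O, bond orders sum to 2 (valence 2) → 0 H
  atom 15: C, bond orders sum to 4 (valence 4) → 0 H
  atom 16: O, bond orders sum to 2 (valence 2) → 0 H
  atom 17: C, bond orders sum to 1 (valence 4) → 3 H
Total hydrogens: 10.

10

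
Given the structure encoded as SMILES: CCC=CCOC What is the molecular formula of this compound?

C6H12O

Walk through each heavy atom and fill implicit hydrogens from standard valence (C 4, N 3, O 2, S 2, halogen 1):
  atom 1: C, bond orders sum to 1 (valence 4) → 3 H
  atom 2: C, bond orders sum to 2 (valence 4) → 2 H
  atom 3: C, bond orders sum to 3 (valence 4) → 1 H
  atom 4: C, bond orders sum to 3 (valence 4) → 1 H
  atom 5: C, bond orders sum to 2 (valence 4) → 2 H
  atom 6: O, bond orders sum to 2 (valence 2) → 0 H
  atom 7: C, bond orders sum to 1 (valence 4) → 3 H
Totals → C:6, H:12, O:1.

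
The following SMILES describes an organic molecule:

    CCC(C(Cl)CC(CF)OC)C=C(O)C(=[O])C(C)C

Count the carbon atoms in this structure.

14

Count every carbon token in the SMILES (each C, including those in ring-closure positions and inside branches).
Carbon count: 14.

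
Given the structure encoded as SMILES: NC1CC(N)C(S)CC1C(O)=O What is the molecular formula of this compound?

Walk through each heavy atom and fill implicit hydrogens from standard valence (C 4, N 3, O 2, S 2, halogen 1):
  atom 1: N, bond orders sum to 1 (valence 3) → 2 H
  atom 2: C, bond orders sum to 3 (valence 4) → 1 H
  atom 3: C, bond orders sum to 2 (valence 4) → 2 H
  atom 4: C, bond orders sum to 3 (valence 4) → 1 H
  atom 5: N, bond orders sum to 1 (valence 3) → 2 H
  atom 6: C, bond orders sum to 3 (valence 4) → 1 H
  atom 7: S, bond orders sum to 1 (valence 2) → 1 H
  atom 8: C, bond orders sum to 2 (valence 4) → 2 H
  atom 9: C, bond orders sum to 3 (valence 4) → 1 H
  atom 10: C, bond orders sum to 4 (valence 4) → 0 H
  atom 11: O, bond orders sum to 1 (valence 2) → 1 H
  atom 12: O, bond orders sum to 2 (valence 2) → 0 H
Totals → C:7, H:14, N:2, O:2, S:1.
In Hill order: C7H14N2O2S.

C7H14N2O2S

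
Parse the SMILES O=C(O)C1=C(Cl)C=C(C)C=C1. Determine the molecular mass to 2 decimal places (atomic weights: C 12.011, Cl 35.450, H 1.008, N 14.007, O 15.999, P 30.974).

170.59 g/mol

First, the molecular formula is C8H7ClO2 (counting implicit H from valence).
  C: 8 × 12.011 = 96.088
  Cl: 1 × 35.450 = 35.450
  H: 7 × 1.008 = 7.056
  O: 2 × 15.999 = 31.998
Sum: 8×12.011 + 1×35.450 + 7×1.008 + 2×15.999 = 170.592 → 170.59 g/mol.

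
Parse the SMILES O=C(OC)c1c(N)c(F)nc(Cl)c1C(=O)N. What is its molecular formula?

Walk through each heavy atom and fill implicit hydrogens from standard valence (C 4, N 3, O 2, S 2, halogen 1); for lowercase aromatic atoms, an aromatic c carries 1 H when it has two neighbours and 0 H with three, and aromatic n carries 0 H:
  atom 1: O, bond orders sum to 2 (valence 2) → 0 H
  atom 2: C, bond orders sum to 4 (valence 4) → 0 H
  atom 3: O, bond orders sum to 2 (valence 2) → 0 H
  atom 4: C, bond orders sum to 1 (valence 4) → 3 H
  atom 5: aromatic c, 3 neighbours → 0 H
  atom 6: aromatic c, 3 neighbours → 0 H
  atom 7: N, bond orders sum to 1 (valence 3) → 2 H
  atom 8: aromatic c, 3 neighbours → 0 H
  atom 9: F (halogen, monovalent) → 0 H
  atom 10: aromatic n, 2 neighbours → 0 H
  atom 11: aromatic c, 3 neighbours → 0 H
  atom 12: Cl (halogen, monovalent) → 0 H
  atom 13: aromatic c, 3 neighbours → 0 H
  atom 14: C, bond orders sum to 4 (valence 4) → 0 H
  atom 15: O, bond orders sum to 2 (valence 2) → 0 H
  atom 16: N, bond orders sum to 1 (valence 3) → 2 H
Totals → C:8, H:7, Cl:1, F:1, N:3, O:3.

C8H7ClFN3O3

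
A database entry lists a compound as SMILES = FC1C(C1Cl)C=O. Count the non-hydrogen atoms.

7

Every atom symbol written in the SMILES (organic subset) is one heavy atom; implicit H are not written.
Heavy atoms by element → C:4, Cl:1, F:1, O:1.
Total: 7.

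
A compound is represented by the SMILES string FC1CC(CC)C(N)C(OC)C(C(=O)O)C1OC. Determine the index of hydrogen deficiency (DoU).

Degree of unsaturation = (number of rings) + (number of π bonds).
Ring closures in the SMILES: 1.
π bonds: 1 double bond (each 1 DoU) → 1 DoU from unsaturation.
Total DoU = 1 + 1 = 2.

2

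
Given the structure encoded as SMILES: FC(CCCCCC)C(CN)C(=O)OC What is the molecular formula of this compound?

C11H22FNO2

Walk through each heavy atom and fill implicit hydrogens from standard valence (C 4, N 3, O 2, S 2, halogen 1):
  atom 1: F (halogen, monovalent) → 0 H
  atom 2: C, bond orders sum to 3 (valence 4) → 1 H
  atom 3: C, bond orders sum to 2 (valence 4) → 2 H
  atom 4: C, bond orders sum to 2 (valence 4) → 2 H
  atom 5: C, bond orders sum to 2 (valence 4) → 2 H
  atom 6: C, bond orders sum to 2 (valence 4) → 2 H
  atom 7: C, bond orders sum to 2 (valence 4) → 2 H
  atom 8: C, bond orders sum to 1 (valence 4) → 3 H
  atom 9: C, bond orders sum to 3 (valence 4) → 1 H
  atom 10: C, bond orders sum to 2 (valence 4) → 2 H
  atom 11: N, bond orders sum to 1 (valence 3) → 2 H
  atom 12: C, bond orders sum to 4 (valence 4) → 0 H
  atom 13: O, bond orders sum to 2 (valence 2) → 0 H
  atom 14: O, bond orders sum to 2 (valence 2) → 0 H
  atom 15: C, bond orders sum to 1 (valence 4) → 3 H
Totals → C:11, H:22, F:1, N:1, O:2.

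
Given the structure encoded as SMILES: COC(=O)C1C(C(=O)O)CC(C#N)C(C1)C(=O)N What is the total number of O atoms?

5

Scan the SMILES for O atoms (remember two-letter symbols like Cl and Br are single atoms).
Oxygen count: 5.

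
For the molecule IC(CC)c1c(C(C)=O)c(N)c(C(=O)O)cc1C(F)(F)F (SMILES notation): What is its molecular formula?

C13H13F3INO3

Walk through each heavy atom and fill implicit hydrogens from standard valence (C 4, N 3, O 2, S 2, halogen 1); for lowercase aromatic atoms, an aromatic c carries 1 H when it has two neighbours and 0 H with three, and aromatic n carries 0 H:
  atom 1: I (halogen, monovalent) → 0 H
  atom 2: C, bond orders sum to 3 (valence 4) → 1 H
  atom 3: C, bond orders sum to 2 (valence 4) → 2 H
  atom 4: C, bond orders sum to 1 (valence 4) → 3 H
  atom 5: aromatic c, 3 neighbours → 0 H
  atom 6: aromatic c, 3 neighbours → 0 H
  atom 7: C, bond orders sum to 4 (valence 4) → 0 H
  atom 8: C, bond orders sum to 1 (valence 4) → 3 H
  atom 9: O, bond orders sum to 2 (valence 2) → 0 H
  atom 10: aromatic c, 3 neighbours → 0 H
  atom 11: N, bond orders sum to 1 (valence 3) → 2 H
  atom 12: aromatic c, 3 neighbours → 0 H
  atom 13: C, bond orders sum to 4 (valence 4) → 0 H
  atom 14: O, bond orders sum to 2 (valence 2) → 0 H
  atom 15: O, bond orders sum to 1 (valence 2) → 1 H
  atom 16: aromatic c, 2 neighbours → 1 H
  atom 17: aromatic c, 3 neighbours → 0 H
  atom 18: C, bond orders sum to 4 (valence 4) → 0 H
  atom 19: F (halogen, monovalent) → 0 H
  atom 20: F (halogen, monovalent) → 0 H
  atom 21: F (halogen, monovalent) → 0 H
Totals → C:13, H:13, F:3, I:1, N:1, O:3.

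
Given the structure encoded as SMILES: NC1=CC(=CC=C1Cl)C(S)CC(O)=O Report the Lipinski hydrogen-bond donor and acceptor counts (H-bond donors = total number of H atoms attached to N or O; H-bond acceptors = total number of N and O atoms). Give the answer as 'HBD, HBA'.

3, 3

Donors: find every N or O and count the H atoms it carries.
  atom 1 (N): bond orders sum to 1 → 2 H
  atom 13 (O): bond orders sum to 1 → 1 H
  atom 14 (O): bond orders sum to 2 → 0 H
Lipinski HBD = 3.
Acceptors: N atoms = 1, O atoms = 2 → HBA = 3.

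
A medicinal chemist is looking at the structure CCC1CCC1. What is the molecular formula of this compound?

Walk through each heavy atom and fill implicit hydrogens from standard valence (C 4, N 3, O 2, S 2, halogen 1):
  atom 1: C, bond orders sum to 1 (valence 4) → 3 H
  atom 2: C, bond orders sum to 2 (valence 4) → 2 H
  atom 3: C, bond orders sum to 3 (valence 4) → 1 H
  atom 4: C, bond orders sum to 2 (valence 4) → 2 H
  atom 5: C, bond orders sum to 2 (valence 4) → 2 H
  atom 6: C, bond orders sum to 2 (valence 4) → 2 H
Totals → C:6, H:12.

C6H12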